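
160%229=160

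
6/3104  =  3/1552 = 0.00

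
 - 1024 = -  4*256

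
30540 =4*7635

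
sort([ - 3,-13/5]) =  [ - 3,- 13/5]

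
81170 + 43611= 124781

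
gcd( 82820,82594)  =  2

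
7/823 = 7/823  =  0.01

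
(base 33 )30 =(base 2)1100011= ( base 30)39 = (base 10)99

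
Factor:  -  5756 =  - 2^2*1439^1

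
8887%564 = 427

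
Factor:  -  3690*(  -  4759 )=17560710  =  2^1*3^2 * 5^1*41^1*4759^1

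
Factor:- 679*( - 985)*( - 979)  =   - 654769885 = -5^1* 7^1*11^1 *89^1*97^1*197^1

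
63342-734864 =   -  671522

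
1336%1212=124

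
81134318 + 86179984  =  167314302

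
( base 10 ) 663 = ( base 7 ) 1635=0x297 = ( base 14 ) 355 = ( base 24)13f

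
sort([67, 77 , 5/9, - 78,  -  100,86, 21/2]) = [ - 100, - 78, 5/9 , 21/2,67, 77 , 86]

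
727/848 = 727/848= 0.86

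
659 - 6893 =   -  6234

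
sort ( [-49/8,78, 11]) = [ - 49/8,11,  78 ] 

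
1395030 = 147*9490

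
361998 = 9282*39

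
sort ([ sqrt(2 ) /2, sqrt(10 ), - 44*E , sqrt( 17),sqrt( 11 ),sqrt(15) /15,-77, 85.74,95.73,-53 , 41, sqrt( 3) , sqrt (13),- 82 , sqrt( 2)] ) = [ - 44*E, - 82 ,-77, - 53 , sqrt(15)/15,  sqrt( 2)/2 , sqrt(2 ) , sqrt(3 ),sqrt( 10) , sqrt(11 ),sqrt(13) , sqrt(17 ), 41,  85.74,95.73] 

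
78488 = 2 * 39244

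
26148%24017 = 2131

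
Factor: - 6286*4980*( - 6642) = 207923027760 =2^4*3^5*5^1*7^1 * 41^1*83^1*449^1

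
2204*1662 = 3663048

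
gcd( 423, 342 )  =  9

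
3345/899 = 3+648/899 = 3.72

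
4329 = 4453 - 124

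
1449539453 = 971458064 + 478081389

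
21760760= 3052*7130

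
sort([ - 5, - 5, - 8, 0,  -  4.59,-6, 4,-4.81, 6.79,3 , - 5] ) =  [ - 8,-6, - 5,-5,-5 ,-4.81, - 4.59, 0,3,4, 6.79]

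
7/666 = 7/666 = 0.01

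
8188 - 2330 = 5858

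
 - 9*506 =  - 4554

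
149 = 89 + 60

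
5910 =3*1970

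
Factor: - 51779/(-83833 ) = 7^1*13^1*569^1*83833^(-1) 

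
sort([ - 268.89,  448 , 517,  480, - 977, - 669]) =[ - 977, - 669, - 268.89,448,480 , 517]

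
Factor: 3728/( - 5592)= - 2^1*3^( - 1) = -2/3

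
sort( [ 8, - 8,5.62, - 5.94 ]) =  [-8,-5.94,5.62, 8] 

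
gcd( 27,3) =3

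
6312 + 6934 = 13246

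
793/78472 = 793/78472 = 0.01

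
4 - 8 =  - 4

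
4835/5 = 967 = 967.00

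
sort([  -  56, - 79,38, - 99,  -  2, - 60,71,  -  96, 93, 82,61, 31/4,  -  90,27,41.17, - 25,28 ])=[ - 99, - 96, - 90, - 79, - 60, - 56, - 25, - 2, 31/4,27, 28,38,41.17,61, 71,82 , 93 ] 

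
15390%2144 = 382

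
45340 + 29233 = 74573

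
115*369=42435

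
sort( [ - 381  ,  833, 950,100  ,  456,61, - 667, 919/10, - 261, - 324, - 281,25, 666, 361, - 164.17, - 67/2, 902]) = [ - 667, - 381, - 324, - 281 , - 261,-164.17, - 67/2, 25 , 61, 919/10, 100, 361, 456 , 666  ,  833, 902,950]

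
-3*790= - 2370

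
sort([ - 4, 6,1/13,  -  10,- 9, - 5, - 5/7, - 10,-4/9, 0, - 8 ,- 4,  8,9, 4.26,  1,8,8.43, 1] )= [ - 10,-10, - 9, - 8  , - 5,-4, - 4, - 5/7, - 4/9, 0, 1/13, 1,1 , 4.26, 6, 8, 8, 8.43,9]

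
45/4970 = 9/994 = 0.01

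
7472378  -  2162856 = 5309522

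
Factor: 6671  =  7^1*953^1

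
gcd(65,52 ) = 13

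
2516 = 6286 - 3770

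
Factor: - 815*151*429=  -52794885 = - 3^1*5^1  *11^1 * 13^1 * 151^1*163^1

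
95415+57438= 152853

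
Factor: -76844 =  - 2^2*19211^1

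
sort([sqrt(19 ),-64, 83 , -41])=[ - 64,-41, sqrt( 19 ), 83]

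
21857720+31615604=53473324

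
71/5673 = 71/5673 = 0.01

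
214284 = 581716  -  367432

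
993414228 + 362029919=1355444147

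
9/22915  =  9/22915= 0.00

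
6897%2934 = 1029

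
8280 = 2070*4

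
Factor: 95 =5^1*19^1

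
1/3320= 1/3320 = 0.00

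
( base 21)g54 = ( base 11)5424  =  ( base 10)7165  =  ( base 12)4191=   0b1101111111101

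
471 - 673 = - 202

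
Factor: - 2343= - 3^1*11^1*71^1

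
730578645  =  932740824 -202162179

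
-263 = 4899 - 5162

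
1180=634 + 546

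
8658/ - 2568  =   - 4 + 269/428 = -3.37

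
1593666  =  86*18531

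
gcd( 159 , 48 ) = 3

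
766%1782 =766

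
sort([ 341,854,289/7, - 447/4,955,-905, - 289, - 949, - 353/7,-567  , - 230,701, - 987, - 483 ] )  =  [ - 987, - 949 , - 905 , - 567, - 483, - 289, - 230,-447/4, - 353/7,289/7, 341, 701,854, 955 ] 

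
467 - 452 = 15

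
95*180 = 17100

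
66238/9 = 66238/9 = 7359.78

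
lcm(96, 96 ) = 96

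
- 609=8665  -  9274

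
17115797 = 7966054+9149743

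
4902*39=191178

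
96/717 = 32/239 = 0.13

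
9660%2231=736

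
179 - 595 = - 416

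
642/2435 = 642/2435=0.26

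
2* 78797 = 157594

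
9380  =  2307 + 7073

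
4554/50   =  91+2/25= 91.08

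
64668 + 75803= 140471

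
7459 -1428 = 6031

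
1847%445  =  67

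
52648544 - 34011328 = 18637216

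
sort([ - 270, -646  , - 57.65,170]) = [ - 646,-270, - 57.65,170] 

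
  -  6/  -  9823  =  6/9823 = 0.00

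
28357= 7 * 4051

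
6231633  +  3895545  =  10127178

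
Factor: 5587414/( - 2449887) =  - 2^1*3^( - 1 )*7^1*11^( - 2)*17^( - 1)*397^( - 1 ) * 399101^1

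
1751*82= 143582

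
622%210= 202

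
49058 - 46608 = 2450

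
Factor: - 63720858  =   - 2^1*3^1*10620143^1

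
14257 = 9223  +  5034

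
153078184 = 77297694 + 75780490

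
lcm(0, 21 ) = 0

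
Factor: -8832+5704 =-3128 = -  2^3*17^1* 23^1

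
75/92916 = 25/30972 = 0.00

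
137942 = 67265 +70677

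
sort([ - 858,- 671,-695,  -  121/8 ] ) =[ - 858, - 695,- 671, - 121/8]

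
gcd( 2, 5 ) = 1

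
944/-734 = -472/367 = - 1.29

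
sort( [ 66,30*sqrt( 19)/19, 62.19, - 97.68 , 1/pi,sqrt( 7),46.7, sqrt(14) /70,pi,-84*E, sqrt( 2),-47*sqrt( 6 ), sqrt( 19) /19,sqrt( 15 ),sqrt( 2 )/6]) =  [ - 84*E, - 47*sqrt( 6 ),  -  97.68,sqrt ( 14)/70,sqrt( 19) /19,sqrt(2 )/6, 1/pi,sqrt( 2 ),sqrt ( 7 ),pi,sqrt( 15 ), 30*sqrt( 19) /19,46.7 , 62.19,  66]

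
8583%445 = 128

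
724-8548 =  - 7824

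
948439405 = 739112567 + 209326838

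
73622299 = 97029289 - 23406990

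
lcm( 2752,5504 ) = 5504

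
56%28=0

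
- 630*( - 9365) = 5899950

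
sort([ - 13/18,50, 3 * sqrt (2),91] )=[ - 13/18,3 * sqrt( 2 ),50, 91 ] 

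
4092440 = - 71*( - 57640 )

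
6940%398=174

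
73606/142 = 36803/71= 518.35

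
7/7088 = 7/7088 = 0.00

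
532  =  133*4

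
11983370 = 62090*193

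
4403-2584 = 1819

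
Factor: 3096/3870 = 4/5   =  2^2*5^(  -  1 )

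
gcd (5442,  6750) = 6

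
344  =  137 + 207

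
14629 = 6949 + 7680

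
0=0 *(-5863)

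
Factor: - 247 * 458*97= - 2^1* 13^1 * 19^1*97^1 * 229^1 = - 10973222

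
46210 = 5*9242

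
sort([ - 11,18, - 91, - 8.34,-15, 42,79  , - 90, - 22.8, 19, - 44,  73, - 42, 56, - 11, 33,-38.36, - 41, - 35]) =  [ - 91, - 90,- 44, - 42, - 41, - 38.36,-35, - 22.8 ,-15,-11, - 11, - 8.34, 18, 19, 33,42,56,73,79]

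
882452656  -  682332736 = 200119920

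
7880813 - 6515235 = 1365578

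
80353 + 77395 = 157748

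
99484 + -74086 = 25398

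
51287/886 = 57 + 785/886  =  57.89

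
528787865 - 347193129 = 181594736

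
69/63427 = 69/63427 = 0.00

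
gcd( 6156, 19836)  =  684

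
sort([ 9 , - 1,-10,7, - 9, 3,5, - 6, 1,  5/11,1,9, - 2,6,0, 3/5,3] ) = [ - 10,  -  9,  -  6,- 2, - 1, 0, 5/11, 3/5 , 1,1 , 3, 3, 5, 6, 7, 9 , 9 ] 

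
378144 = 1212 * 312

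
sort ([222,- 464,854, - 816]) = [ - 816, - 464,222,854]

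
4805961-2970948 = 1835013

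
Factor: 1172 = 2^2*293^1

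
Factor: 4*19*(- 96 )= - 2^7*3^1*19^1 = -  7296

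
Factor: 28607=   28607^1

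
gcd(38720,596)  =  4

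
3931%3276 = 655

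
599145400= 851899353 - 252753953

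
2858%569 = 13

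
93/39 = 2 + 5/13=2.38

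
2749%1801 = 948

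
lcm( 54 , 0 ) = 0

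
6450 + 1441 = 7891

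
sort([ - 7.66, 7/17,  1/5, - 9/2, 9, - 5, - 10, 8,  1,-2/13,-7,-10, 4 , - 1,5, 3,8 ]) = [ - 10,-10, - 7.66, - 7, - 5, - 9/2, - 1,-2/13, 1/5, 7/17, 1,3, 4,5, 8 , 8, 9 ] 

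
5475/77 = 71+ 8/77 =71.10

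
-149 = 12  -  161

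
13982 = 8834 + 5148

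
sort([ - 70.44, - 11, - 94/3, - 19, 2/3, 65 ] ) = [-70.44, - 94/3, - 19,-11, 2/3, 65]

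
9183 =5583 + 3600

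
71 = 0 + 71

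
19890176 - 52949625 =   -  33059449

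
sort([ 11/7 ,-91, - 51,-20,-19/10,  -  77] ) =[ - 91,-77, - 51, - 20, -19/10, 11/7]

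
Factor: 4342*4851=2^1*3^2*7^2*11^1*13^1*167^1 = 21063042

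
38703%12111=2370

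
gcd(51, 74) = 1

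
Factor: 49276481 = 19^1*29^1*89431^1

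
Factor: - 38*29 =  - 2^1 * 19^1*29^1  =  - 1102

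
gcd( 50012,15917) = 1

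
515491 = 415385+100106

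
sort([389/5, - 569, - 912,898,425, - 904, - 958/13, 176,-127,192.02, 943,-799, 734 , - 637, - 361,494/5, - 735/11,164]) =[-912, - 904, - 799, - 637, - 569,-361,  -  127, - 958/13, - 735/11,  389/5,494/5, 164, 176,192.02,425, 734, 898, 943 ] 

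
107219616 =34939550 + 72280066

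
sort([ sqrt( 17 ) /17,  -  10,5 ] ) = [ - 10,sqrt( 17 ) /17, 5]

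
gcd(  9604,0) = 9604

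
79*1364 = 107756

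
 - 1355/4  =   - 1355/4 = -  338.75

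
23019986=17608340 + 5411646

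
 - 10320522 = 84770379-95090901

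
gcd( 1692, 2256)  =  564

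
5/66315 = 1/13263  =  0.00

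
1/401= 1/401 = 0.00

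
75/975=1/13 = 0.08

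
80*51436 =4114880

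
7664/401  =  19+45/401 = 19.11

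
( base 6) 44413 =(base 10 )6201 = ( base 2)1100000111001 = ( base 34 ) 5cd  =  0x1839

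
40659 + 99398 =140057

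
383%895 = 383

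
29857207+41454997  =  71312204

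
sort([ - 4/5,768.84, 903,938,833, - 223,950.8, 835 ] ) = [ - 223, - 4/5, 768.84, 833, 835, 903,938, 950.8 ] 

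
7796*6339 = 49418844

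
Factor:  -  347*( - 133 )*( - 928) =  - 2^5*7^1 *19^1*29^1 *347^1 = - 42828128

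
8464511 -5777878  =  2686633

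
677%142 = 109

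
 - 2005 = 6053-8058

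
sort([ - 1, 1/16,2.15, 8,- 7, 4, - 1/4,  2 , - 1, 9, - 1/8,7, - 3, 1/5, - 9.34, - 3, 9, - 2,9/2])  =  [-9.34 , - 7, - 3,-3, - 2, - 1, - 1, - 1/4,  -  1/8,1/16,1/5,2,2.15,4,9/2, 7,8,  9, 9 ] 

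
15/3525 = 1/235 = 0.00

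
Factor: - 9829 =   -  9829^1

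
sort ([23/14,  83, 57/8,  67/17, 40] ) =[23/14,67/17, 57/8,40,83 ]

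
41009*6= 246054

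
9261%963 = 594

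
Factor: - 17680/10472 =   -  130/77 =- 2^1* 5^1*7^(-1)*11^( - 1 ) * 13^1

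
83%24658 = 83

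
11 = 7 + 4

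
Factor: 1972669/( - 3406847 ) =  - 43^( - 1)*79229^ ( - 1 )*1972669^1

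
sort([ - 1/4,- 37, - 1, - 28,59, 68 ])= [ - 37, - 28, - 1, - 1/4,59, 68] 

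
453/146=3  +  15/146  =  3.10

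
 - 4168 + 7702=3534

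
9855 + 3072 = 12927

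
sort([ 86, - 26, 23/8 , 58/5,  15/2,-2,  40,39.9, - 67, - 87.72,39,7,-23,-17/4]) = [-87.72, - 67, - 26, - 23, - 17/4, - 2,23/8, 7,  15/2, 58/5, 39,39.9,  40,86 ]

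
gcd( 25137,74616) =3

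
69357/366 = 189 + 1/2 = 189.50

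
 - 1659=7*( - 237) 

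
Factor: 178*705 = 125490  =  2^1*3^1*5^1*47^1*89^1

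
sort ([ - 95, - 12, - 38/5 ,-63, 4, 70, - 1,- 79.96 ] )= [- 95, - 79.96, - 63, - 12,- 38/5, - 1,4, 70 ]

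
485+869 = 1354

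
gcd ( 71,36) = 1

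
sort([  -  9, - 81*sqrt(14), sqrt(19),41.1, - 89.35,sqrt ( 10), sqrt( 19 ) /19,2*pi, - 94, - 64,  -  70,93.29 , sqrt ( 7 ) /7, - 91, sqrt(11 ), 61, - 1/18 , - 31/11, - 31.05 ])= [- 81*sqrt ( 14), - 94, - 91, - 89.35, - 70, - 64, - 31.05, - 9,-31/11,  -  1/18,sqrt( 19 )/19, sqrt(7 ) /7 , sqrt(10),sqrt( 11) , sqrt(19) , 2*pi,41.1,  61,93.29]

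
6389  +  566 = 6955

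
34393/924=37+ 205/924 = 37.22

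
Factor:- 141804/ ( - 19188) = 3^1 *41^( - 1)*101^1 = 303/41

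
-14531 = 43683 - 58214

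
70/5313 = 10/759 = 0.01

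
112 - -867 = 979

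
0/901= 0 = 0.00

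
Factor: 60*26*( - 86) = -134160 = -  2^4*3^1*5^1*13^1*43^1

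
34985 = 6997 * 5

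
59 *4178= 246502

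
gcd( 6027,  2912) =7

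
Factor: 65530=2^1* 5^1*6553^1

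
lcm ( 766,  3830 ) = 3830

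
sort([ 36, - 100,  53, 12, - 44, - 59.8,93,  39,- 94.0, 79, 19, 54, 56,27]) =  [ - 100, - 94.0, - 59.8 ,  -  44, 12, 19,  27, 36  ,  39, 53, 54, 56, 79,93] 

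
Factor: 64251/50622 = 2^(  -  1)*3^1 * 11^1*13^( - 1) = 33/26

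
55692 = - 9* ( -6188 )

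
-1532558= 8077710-9610268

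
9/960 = 3/320 = 0.01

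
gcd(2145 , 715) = 715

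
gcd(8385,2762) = 1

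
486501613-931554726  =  -445053113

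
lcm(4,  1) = 4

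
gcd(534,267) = 267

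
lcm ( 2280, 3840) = 72960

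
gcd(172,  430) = 86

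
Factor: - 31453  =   - 71^1 * 443^1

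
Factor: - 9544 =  - 2^3  *1193^1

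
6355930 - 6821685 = - 465755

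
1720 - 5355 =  - 3635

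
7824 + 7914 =15738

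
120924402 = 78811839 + 42112563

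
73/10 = 73/10 = 7.30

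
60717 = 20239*3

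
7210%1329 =565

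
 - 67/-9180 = 67/9180 = 0.01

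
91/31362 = 91/31362 = 0.00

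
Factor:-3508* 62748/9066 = - 36686664/1511  =  -2^3 * 3^2*7^1* 83^1*877^1*1511^( - 1 ) 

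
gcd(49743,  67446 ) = 9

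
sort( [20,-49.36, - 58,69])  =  [ - 58, - 49.36, 20,69 ]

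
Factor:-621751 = -13^3*283^1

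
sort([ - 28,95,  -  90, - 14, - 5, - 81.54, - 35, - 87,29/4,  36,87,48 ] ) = [ - 90, - 87, - 81.54, - 35, - 28,  -  14, - 5 , 29/4, 36, 48, 87,95 ] 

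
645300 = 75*8604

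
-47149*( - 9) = 424341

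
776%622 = 154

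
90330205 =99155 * 911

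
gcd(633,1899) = 633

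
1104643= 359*3077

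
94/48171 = 94/48171 = 0.00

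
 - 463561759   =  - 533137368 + 69575609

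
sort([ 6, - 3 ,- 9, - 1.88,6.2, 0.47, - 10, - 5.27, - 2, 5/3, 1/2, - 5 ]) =[-10,-9,-5.27, - 5,-3, - 2, - 1.88, 0.47, 1/2, 5/3, 6, 6.2 ] 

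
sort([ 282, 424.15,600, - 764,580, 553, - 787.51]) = [-787.51, - 764, 282,424.15, 553,580,600] 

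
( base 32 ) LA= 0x2aa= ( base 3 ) 221021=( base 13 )406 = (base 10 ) 682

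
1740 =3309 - 1569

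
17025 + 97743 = 114768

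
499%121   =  15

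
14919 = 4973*3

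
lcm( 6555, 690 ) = 13110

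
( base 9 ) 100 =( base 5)311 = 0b1010001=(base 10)81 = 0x51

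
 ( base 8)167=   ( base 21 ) 5e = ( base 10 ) 119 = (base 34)3h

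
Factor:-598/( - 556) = 2^( - 1)*13^1*23^1 * 139^ ( - 1)=299/278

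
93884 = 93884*1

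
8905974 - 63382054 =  - 54476080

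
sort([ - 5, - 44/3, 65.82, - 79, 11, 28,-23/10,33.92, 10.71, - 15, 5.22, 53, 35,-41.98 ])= [ - 79,-41.98,- 15, - 44/3, - 5,-23/10, 5.22, 10.71,11,28, 33.92, 35, 53, 65.82 ]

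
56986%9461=220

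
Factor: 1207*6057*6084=2^2*3^4*13^2*17^1*71^1*673^1 = 44478901116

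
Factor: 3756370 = 2^1*5^1*29^1*12953^1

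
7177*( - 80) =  -574160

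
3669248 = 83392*44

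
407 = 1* 407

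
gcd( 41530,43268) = 2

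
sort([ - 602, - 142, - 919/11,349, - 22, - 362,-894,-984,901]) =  [  -  984,-894, - 602 , - 362,  -  142,- 919/11, - 22, 349,901] 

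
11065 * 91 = 1006915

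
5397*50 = 269850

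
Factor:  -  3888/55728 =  -3^1*43^(-1 ) = - 3/43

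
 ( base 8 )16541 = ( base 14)2A53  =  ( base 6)54453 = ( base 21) h13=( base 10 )7521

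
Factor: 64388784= 2^4*3^1*1341433^1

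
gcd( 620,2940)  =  20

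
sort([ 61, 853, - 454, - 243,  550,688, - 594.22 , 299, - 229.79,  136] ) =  [  -  594.22, -454,-243, - 229.79,61 , 136,299,550,688,853]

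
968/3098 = 484/1549=0.31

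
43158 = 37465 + 5693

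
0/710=0 = 0.00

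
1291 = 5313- 4022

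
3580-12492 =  - 8912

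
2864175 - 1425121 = 1439054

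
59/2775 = 59/2775 = 0.02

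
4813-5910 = -1097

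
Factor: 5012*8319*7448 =310543078944= 2^5*3^1*7^3*19^1*47^1*59^1 * 179^1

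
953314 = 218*4373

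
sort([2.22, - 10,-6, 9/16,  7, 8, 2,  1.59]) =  [ - 10, - 6, 9/16,  1.59, 2,  2.22, 7, 8] 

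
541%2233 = 541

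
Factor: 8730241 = 13^1*671557^1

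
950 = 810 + 140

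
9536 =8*1192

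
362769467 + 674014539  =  1036784006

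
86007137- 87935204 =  - 1928067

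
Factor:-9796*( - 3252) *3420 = 2^6*3^3* 5^1*19^1*31^1*79^1*271^1 = 108949544640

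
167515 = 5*33503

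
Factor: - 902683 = -17^1 *29^1*  1831^1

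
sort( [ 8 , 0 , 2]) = [ 0,2, 8 ]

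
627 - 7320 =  - 6693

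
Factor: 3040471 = 7^1 *434353^1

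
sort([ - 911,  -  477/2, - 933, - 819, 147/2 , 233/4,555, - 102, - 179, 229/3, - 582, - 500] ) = [-933 , - 911, - 819, - 582, - 500,-477/2, - 179, - 102 , 233/4, 147/2,229/3, 555]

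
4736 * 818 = 3874048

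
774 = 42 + 732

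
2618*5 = 13090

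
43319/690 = 62 + 539/690 = 62.78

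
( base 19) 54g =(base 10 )1897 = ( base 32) 1r9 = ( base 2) 11101101001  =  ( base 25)30m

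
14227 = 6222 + 8005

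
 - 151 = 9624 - 9775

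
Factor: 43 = 43^1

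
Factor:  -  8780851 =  - 8780851^1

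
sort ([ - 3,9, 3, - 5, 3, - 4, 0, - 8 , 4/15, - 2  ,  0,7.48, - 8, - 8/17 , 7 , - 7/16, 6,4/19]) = [ - 8,-8, - 5 , - 4 , - 3,-2, - 8/17 , - 7/16,0, 0, 4/19,4/15,3,3,6,7, 7.48,9 ] 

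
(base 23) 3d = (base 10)82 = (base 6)214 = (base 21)3J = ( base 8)122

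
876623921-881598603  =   - 4974682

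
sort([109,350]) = [109, 350]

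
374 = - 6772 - -7146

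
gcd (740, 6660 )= 740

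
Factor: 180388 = 2^2*13^1*3469^1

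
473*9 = 4257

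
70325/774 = 70325/774 = 90.86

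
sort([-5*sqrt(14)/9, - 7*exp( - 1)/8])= [- 5*sqrt( 14) /9,-7*exp( - 1) /8 ]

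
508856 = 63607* 8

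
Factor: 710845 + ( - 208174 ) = 3^1 * 13^1*12889^1 = 502671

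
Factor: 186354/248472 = 3/4 = 2^( - 2)*3^1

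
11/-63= - 1  +  52/63 = - 0.17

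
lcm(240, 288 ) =1440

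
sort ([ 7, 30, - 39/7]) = [ - 39/7, 7, 30]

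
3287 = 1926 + 1361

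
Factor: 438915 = 3^1*5^1*29^1*1009^1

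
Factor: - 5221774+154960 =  - 5066814  =  - 2^1 * 3^1 * 844469^1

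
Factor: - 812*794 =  - 2^3*7^1*29^1 *397^1 = - 644728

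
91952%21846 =4568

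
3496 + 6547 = 10043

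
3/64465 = 3/64465 = 0.00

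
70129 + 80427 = 150556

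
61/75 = 61/75 = 0.81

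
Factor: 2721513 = 3^1*17^2*43^1*73^1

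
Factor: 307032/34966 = 153516/17483= 2^2*3^1*11^1*1163^1 * 17483^(-1 )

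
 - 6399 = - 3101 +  - 3298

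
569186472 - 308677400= 260509072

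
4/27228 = 1/6807 = 0.00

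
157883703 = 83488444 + 74395259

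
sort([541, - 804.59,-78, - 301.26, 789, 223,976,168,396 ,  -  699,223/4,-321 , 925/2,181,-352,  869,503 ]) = [- 804.59, - 699, - 352, - 321,  -  301.26,  -  78, 223/4, 168,181,223,396,925/2,503, 541,789,869, 976]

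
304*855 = 259920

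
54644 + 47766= 102410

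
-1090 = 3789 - 4879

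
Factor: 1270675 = 5^2*7^1*53^1*137^1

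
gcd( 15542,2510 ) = 2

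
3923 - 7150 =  - 3227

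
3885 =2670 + 1215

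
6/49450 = 3/24725 = 0.00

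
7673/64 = 119 + 57/64=119.89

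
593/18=593/18= 32.94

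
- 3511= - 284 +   -  3227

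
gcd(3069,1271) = 31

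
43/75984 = 43/75984= 0.00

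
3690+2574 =6264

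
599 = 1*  599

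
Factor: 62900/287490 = 2^1*3^( - 1)*5^1*7^( - 1)*17^1*37^( - 1) = 170/777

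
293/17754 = 293/17754 = 0.02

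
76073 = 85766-9693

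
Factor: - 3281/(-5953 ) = 17^1*193^1*5953^ ( - 1)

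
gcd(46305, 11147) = 1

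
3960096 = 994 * 3984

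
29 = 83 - 54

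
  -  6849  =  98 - 6947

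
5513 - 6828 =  - 1315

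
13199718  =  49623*266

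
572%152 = 116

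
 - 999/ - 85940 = 999/85940 = 0.01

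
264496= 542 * 488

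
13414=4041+9373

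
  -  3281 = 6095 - 9376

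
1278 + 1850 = 3128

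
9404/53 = 177  +  23/53 = 177.43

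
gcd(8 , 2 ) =2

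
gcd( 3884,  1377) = 1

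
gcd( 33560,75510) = 8390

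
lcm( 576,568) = 40896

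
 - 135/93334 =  -1+93199/93334  =  - 0.00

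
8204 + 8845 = 17049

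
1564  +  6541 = 8105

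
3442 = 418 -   -  3024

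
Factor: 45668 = 2^2*7^2*233^1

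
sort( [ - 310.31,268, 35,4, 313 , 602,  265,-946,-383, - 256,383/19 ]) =[-946, - 383,-310.31 ,-256,4,383/19, 35, 265, 268,313,602]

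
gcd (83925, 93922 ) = 1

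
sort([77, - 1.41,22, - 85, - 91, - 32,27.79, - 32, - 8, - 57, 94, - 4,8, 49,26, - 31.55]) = [ - 91, - 85, - 57, - 32,-32, - 31.55 , - 8, - 4, - 1.41,8,22 , 26,27.79,49,77, 94 ] 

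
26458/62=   13229/31 = 426.74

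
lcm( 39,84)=1092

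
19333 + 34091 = 53424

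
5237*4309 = 22566233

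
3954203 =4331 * 913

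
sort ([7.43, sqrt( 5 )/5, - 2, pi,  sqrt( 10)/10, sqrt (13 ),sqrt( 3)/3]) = [ - 2,sqrt(10 )/10, sqrt( 5)/5, sqrt( 3 ) /3,  pi, sqrt (13), 7.43]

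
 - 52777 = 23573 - 76350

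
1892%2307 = 1892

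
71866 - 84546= -12680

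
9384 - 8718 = 666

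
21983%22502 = 21983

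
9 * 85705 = 771345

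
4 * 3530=14120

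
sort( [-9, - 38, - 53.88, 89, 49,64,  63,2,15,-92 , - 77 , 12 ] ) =[-92,- 77,  -  53.88, - 38, - 9,2 , 12,  15 , 49, 63, 64,  89 ]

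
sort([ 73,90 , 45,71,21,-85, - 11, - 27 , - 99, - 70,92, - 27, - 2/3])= [ - 99, - 85, - 70, - 27,-27, - 11, - 2/3, 21,45, 71, 73, 90,92] 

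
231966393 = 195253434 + 36712959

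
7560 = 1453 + 6107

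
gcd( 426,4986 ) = 6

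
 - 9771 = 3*( - 3257 ) 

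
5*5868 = 29340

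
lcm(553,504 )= 39816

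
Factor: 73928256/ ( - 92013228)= - 2^4*3^ ( -1)*23^1*37^( - 2) * 1867^( - 1) * 16741^1=- 6160688/7667769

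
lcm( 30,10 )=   30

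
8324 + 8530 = 16854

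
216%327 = 216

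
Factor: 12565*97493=1224999545=5^1*7^1 * 11^1*359^1*8863^1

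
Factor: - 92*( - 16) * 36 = 2^8 * 3^2*23^1 = 52992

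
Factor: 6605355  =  3^1*5^1*211^1* 2087^1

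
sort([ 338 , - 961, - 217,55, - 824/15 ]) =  [ - 961, - 217,- 824/15, 55 , 338 ]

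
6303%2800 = 703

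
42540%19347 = 3846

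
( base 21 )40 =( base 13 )66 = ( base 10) 84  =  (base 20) 44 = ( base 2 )1010100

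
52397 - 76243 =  - 23846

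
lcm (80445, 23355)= 724005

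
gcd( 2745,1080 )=45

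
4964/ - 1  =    -  4964 + 0/1 = - 4964.00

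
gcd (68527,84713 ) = 1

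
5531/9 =5531/9 = 614.56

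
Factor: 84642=2^1*  3^1*14107^1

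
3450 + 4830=8280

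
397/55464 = 397/55464  =  0.01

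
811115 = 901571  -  90456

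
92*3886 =357512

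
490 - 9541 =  - 9051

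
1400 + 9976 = 11376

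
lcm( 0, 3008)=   0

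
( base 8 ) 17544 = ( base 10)8036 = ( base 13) 3872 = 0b1111101100100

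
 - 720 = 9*( - 80 ) 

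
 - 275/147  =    -  2 + 19/147 = - 1.87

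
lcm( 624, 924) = 48048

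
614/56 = 10 + 27/28= 10.96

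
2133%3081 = 2133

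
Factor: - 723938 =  - 2^1*19^1*19051^1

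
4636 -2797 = 1839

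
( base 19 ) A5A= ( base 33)3DJ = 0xE83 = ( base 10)3715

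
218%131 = 87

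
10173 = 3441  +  6732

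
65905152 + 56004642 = 121909794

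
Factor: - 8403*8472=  - 71190216 = - 2^3*3^2*353^1 * 2801^1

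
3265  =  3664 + -399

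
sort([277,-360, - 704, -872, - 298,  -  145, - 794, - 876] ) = [-876,  -  872,-794,-704,-360, - 298 , - 145, 277]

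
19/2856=19/2856 =0.01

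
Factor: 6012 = 2^2 * 3^2*167^1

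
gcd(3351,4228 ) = 1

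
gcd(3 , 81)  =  3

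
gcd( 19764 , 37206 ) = 54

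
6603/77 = 85 + 58/77 = 85.75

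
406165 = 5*81233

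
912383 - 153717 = 758666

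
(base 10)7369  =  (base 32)769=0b1110011001001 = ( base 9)11087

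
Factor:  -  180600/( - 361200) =2^( - 1) =1/2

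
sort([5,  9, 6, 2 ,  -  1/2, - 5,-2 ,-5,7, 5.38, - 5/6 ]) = [ - 5, - 5, - 2, - 5/6 , - 1/2, 2,5, 5.38, 6  ,  7, 9 ] 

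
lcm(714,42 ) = 714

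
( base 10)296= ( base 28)ag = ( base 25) bl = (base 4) 10220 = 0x128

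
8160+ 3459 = 11619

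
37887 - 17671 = 20216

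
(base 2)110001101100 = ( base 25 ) 525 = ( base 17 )B01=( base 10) 3180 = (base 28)41G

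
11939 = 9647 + 2292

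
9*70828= 637452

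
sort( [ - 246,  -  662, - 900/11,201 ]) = [ - 662,- 246, - 900/11,201] 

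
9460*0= 0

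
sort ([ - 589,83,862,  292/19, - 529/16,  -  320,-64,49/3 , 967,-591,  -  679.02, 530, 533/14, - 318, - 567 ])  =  [-679.02,-591,-589,-567 , - 320 ,-318,-64, - 529/16, 292/19, 49/3, 533/14,83, 530, 862,  967 ]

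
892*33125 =29547500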